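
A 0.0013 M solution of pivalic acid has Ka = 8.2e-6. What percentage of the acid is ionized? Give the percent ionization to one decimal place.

(CH3)3CCOOH ⇌ (CH3)3CCOO- + H+; let x = [H+] at equilibrium.
Ka = x²/(C₀ − x); solving the quadratic gives x = 9.92 × 10^-5 M.
% ionization = x/C₀ × 100% = 9.92 × 10^-5/0.0013 × 100% = 7.6%

7.6%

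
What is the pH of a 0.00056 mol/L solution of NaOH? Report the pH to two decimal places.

pH = 10.75

NaOH is a strong base; [OH-] = 0.00056 M.
pOH = -log(0.00056) = 3.25
pH = 14.00 - 3.25 = 10.75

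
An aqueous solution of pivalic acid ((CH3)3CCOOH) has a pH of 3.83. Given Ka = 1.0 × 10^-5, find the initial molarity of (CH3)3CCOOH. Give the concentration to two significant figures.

[H+] = 10^(-3.83) = 1.48 × 10^-4 M = x
Ka = x²/(C₀ − x) ⇒ C₀ = x + x²/Ka
C₀ = 1.48 × 10^-4 + (1.48 × 10^-4)²/(1.0 × 10^-5) = 2.34 × 10^-3 M

C₀ = 2.3 × 10^-3 M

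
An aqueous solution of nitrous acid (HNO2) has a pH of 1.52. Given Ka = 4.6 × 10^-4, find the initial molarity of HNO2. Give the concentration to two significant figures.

C₀ = 2.0 M

[H+] = 10^(-1.52) = 3.02 × 10^-2 M = x
Ka = x²/(C₀ − x) ⇒ C₀ = x + x²/Ka
C₀ = 3.02 × 10^-2 + (3.02 × 10^-2)²/(4.6 × 10^-4) = 2.01 M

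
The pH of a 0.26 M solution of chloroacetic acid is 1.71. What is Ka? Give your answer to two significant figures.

[H+] = 10^(-1.71) = 1.95 × 10^-2 M
At equilibrium [HA] = 0.26 − 1.95 × 10^-2 = 2.41 × 10^-1 M
Ka = [H+][A-]/[HA] = (1.95 × 10^-2)² / 2.41 × 10^-1 = 1.6 × 10^-3

Ka = 1.6 × 10^-3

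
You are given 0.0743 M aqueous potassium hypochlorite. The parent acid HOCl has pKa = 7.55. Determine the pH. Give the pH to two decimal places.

OCl- is the conjugate base of the weak acid HOCl.
Ka = 10^(−7.55) = 2.82 × 10^-8
Kb = Kw/Ka = 1.0×10^-14 / 2.82 × 10^-8 = 3.55 × 10^-7
Let x = [OH-] at equilibrium. Kb = x²/(0.0743 − x).
Since Kb ≪ C₀, x ≈ √(Kb·C₀) = 1.62 × 10^-4 M.
pOH = −log(1.62 × 10^-4) = 3.79; pH = 14.00 − 3.79 = 10.21

pH = 10.21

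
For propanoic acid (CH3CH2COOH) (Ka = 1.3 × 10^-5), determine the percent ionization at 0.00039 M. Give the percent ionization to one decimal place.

16.7%

CH3CH2COOH ⇌ CH3CH2COO- + H+; let x = [H+] at equilibrium.
Solve x² + 1.3e-05x − 5.07e-09 = 0 → x = 6.50 × 10^-5 M
Fraction ionized = 6.50 × 10^-5 / 0.00039 = 0.1667 → 16.7%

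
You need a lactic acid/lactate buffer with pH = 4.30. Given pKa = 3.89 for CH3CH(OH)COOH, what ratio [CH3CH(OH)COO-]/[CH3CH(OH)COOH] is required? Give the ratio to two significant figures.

pH = pKa + log(r) ⇒ log(r) = 4.30 − 3.89 = +0.41
r = [CH3CH(OH)COO-]/[CH3CH(OH)COOH] = 10^(+0.41) = 2.57

ratio = 2.6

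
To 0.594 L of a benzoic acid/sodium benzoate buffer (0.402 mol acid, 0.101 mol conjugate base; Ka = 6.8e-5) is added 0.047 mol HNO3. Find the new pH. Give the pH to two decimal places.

pH = 3.25

After neutralization: n(C6H5COOH) = 0.449 mol, n(C6H5COO-) = 0.054 mol.
pKa = −log(6.8 × 10^-5) = 4.167
pH = pKa + log(n_C6H5COO-/n_C6H5COOH) = 4.167 + log(0.054/0.449) = 4.167 + (-0.920)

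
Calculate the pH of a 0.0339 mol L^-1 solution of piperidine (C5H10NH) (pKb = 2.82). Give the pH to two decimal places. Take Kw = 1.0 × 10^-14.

C5H10NH + H2O ⇌ C5H10NH2+ + OH-
Kb = 10^(−2.82) = 1.51 × 10^-3
Let x = [OH-] at equilibrium. Kb = x²/(0.0339 − x).
The 5% rule fails; solving x² + Kb·x − Kb·C₀ = 0 exactly:
x = (−Kb + √(Kb² + 4·Kb·C₀))/2 = 6.44 × 10^-3 M
pOH = −log(6.44 × 10^-3) = 2.19; pH = 14.00 − 2.19 = 11.81

pH = 11.81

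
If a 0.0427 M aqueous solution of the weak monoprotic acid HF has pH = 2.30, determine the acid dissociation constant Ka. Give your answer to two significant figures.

Ka = 6.7 × 10^-4

[H+] = 10^(-2.30) = 5.01 × 10^-3 M
At equilibrium [HA] = 0.0427 − 5.01 × 10^-3 = 3.77 × 10^-2 M
Ka = [H+][A-]/[HA] = (5.01 × 10^-3)² / 3.77 × 10^-2 = 6.7 × 10^-4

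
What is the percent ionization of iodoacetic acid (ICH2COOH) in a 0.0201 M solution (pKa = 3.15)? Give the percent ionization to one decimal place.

ICH2COOH ⇌ ICH2COO- + H+; let x = [H+] at equilibrium.
Ka = 10^(−3.15) = 7.08 × 10^-4
Ka = x²/(C₀ − x); solving the quadratic gives x = 3.43 × 10^-3 M.
% ionization = x/C₀ × 100% = 3.43 × 10^-3/0.0201 × 100% = 17.1%

17.1%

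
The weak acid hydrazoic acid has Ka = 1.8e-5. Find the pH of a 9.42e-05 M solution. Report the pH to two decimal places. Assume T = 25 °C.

pH = 4.48

HN3 ⇌ N3- + H+
Let x = [H+] at equilibrium. Ka = x²/(9.42e-05 − x).
x is not negligible relative to C₀; solve x² + 1.8e-05·x − 1.7e-09 = 0.
x = (−Ka + √(Ka² + 4·Ka·C₀))/2 = 3.31 × 10^-5 M
pH = −log(3.31 × 10^-5) = 4.48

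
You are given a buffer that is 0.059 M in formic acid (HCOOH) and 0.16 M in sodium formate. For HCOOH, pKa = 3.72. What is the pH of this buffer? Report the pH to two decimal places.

Using pH = pKa + log([base]/[acid]) with [base]/[acid] = 0.16/0.059:
pH = 3.72 + (+0.433) = 4.15

pH = 4.15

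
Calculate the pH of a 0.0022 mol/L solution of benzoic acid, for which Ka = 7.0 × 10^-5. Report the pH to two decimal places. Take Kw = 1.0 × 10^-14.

C6H5COOH ⇌ C6H5COO- + H+
Ka = x²/(0.0022 − x) = 7.0 × 10^-5
Here C₀/Ka ≈ 31.4, so the small-x approximation fails. Use the quadratic:
x = (−Ka + √(Ka² + 4·Ka·C₀))/2 = 3.59 × 10^-4 M
pH = −log[H+] = −log(3.59 × 10^-4) = 3.44

pH = 3.44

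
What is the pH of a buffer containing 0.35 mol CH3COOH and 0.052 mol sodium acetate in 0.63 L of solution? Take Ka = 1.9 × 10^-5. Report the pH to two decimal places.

pH = 3.89

pKa = −log(1.9 × 10^-5) = 4.721
Henderson–Hasselbalch: pH = pKa + log([CH3COO-]/[CH3COOH]) = 4.721 + log(0.052/0.35)
pH = 4.721 + (-0.828) = 3.89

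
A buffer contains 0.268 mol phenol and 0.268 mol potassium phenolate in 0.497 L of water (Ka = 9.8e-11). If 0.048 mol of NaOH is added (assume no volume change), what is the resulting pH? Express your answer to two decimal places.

pH = 10.17

OH- converts C6H5OH to C6H5O-: C6H5OH → 0.22 mol, C6H5O- → 0.316 mol.
pKa = −log(9.8 × 10^-11) = 10.009
pH = pKa + log(n_C6H5O-/n_C6H5OH) = 10.009 + log(0.316/0.22) = 10.009 + (+0.157)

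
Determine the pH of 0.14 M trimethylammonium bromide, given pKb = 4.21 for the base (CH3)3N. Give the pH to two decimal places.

(CH3)3NH+ is the conjugate acid of the weak base (CH3)3N.
Kb = 10^(−4.21) = 6.17 × 10^-5
Ka = Kw/Kb = 1.0×10^-14 / 6.17 × 10^-5 = 1.62 × 10^-10
From the ICE table, Ka = [H+]²/(0.14 − [H+]) = 1.62 × 10^-10.
Since Ka ≪ C₀, [H+] ≈ √(Ka·C₀) = 4.76 × 10^-6 M.
([H+]/C₀ = 0.0034% < 5%, so the approximation holds.)
pH = −log(4.76 × 10^-6) = 5.32

pH = 5.32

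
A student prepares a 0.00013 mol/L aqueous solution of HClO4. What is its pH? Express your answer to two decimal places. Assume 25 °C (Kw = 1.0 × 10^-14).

HClO4 is a strong acid and dissociates completely, so [H+] = 0.00013 M.
pH = -log(0.00013) = 3.89

pH = 3.89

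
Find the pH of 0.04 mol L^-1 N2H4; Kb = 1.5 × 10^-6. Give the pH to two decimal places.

pH = 10.39

N2H4 + H2O ⇌ N2H5+ + OH-
From the ICE table, Kb = [OH-]²/(0.04 − [OH-]) = 1.5 × 10^-6.
Neglecting [OH-] in the denominator: [OH-] = √(1.5 × 10^-6 × 0.04) = 2.45 × 10^-4 M
Check: 0.61% ionized — well under 5%, approximation valid.
pOH = −log(2.45 × 10^-4) = 3.61; pH = 14.00 − 3.61 = 10.39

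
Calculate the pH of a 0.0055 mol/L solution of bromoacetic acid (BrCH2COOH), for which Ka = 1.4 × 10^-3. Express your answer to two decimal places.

BrCH2COOH ⇌ BrCH2COO- + H+
From the ICE table, Ka = x²/(0.0055 − x) = 1.4 × 10^-3.
Here C₀/Ka ≈ 3.93, so the small-x approximation fails. Use the quadratic:
x = [−0.0014 + √(0.0014² + 3.08e-05)]/2 = 2.16 × 10^-3 M
pH = −log[H+] = −log(2.16 × 10^-3) = 2.67

pH = 2.67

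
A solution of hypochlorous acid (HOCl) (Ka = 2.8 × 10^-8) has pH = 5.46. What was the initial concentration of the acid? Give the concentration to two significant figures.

[H+] = 10^(-5.46) = 3.47 × 10^-6 M = x
Ka = x²/(C₀ − x) ⇒ C₀ = x + x²/Ka
C₀ = 3.47 × 10^-6 + (3.47 × 10^-6)²/(2.8 × 10^-8) = 4.34 × 10^-4 M

C₀ = 4.3 × 10^-4 M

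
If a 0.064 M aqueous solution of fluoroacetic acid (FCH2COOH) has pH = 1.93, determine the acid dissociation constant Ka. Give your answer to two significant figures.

Ka = 2.6 × 10^-3

[H+] = 10^(-1.93) = 1.17 × 10^-2 M
At equilibrium [HA] = 0.064 − 1.17 × 10^-2 = 5.23 × 10^-2 M
Ka = [H+][A-]/[HA] = (1.17 × 10^-2)² / 5.23 × 10^-2 = 2.6 × 10^-3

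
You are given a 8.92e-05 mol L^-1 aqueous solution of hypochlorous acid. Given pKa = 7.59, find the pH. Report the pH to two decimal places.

pH = 5.82

HOCl ⇌ OCl- + H+
Ka = 10^(−7.59) = 2.57 × 10^-8
From the ICE table, Ka = [H+]²/(8.92e-05 − [H+]) = 2.57 × 10^-8.
Neglecting [H+] in the denominator: [H+] = √(2.57 × 10^-8 × 8.92e-05) = 1.51 × 10^-6 M
Check: 1.7% ionized — well under 5%, approximation valid.
pH = −log(1.51 × 10^-6) = 5.82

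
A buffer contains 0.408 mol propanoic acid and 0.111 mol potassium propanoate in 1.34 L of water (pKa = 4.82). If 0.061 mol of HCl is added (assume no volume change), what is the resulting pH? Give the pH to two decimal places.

pH = 3.85

Added H+ converts CH3CH2COO- to CH3CH2COOH: CH3CH2COOH → 0.469 mol, CH3CH2COO- → 0.05 mol.
pH = pKa + log(n_CH3CH2COO-/n_CH3CH2COOH) = 4.82 + log(0.05/0.469) = 4.82 + (-0.972)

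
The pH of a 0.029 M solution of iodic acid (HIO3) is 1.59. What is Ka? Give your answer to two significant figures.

[H+] = 10^(-1.59) = 2.57 × 10^-2 M
At equilibrium [HA] = 0.029 − 2.57 × 10^-2 = 3.30 × 10^-3 M
Ka = [H+][A-]/[HA] = (2.57 × 10^-2)² / 3.30 × 10^-3 = 2.0 × 10^-1

Ka = 2.0 × 10^-1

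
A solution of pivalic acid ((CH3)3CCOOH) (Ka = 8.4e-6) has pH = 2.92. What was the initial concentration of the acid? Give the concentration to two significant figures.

[H+] = 10^(-2.92) = 1.20 × 10^-3 M = x
Ka = x²/(C₀ − x) ⇒ C₀ = x + x²/Ka
C₀ = 1.20 × 10^-3 + (1.20 × 10^-3)²/(8.4 × 10^-6) = 1.73 × 10^-1 M

C₀ = 1.7 × 10^-1 M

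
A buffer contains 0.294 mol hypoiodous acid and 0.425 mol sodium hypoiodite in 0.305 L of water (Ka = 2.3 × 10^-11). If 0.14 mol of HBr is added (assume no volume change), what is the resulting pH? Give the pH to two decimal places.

Added H+ converts OI- to HOI: HOI → 0.434 mol, OI- → 0.285 mol.
pKa = −log(2.3 × 10^-11) = 10.638
Henderson–Hasselbalch with mole ratio 0.285/0.434: pH = 10.638 + (-0.183)

pH = 10.46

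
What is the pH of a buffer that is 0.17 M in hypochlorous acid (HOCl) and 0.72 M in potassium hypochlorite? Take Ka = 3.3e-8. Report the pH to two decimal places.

pKa = −log(3.3 × 10^-8) = 7.481
pH = pKa + log([A⁻]/[HA]) = 7.481 + log(0.72/0.17)
pH = 7.481 + (+0.627) = 8.11

pH = 8.11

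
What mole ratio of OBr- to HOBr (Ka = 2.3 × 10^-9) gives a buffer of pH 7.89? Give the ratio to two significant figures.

ratio = 0.18

pKa = -log(2.3 × 10^-9) = 8.638
pH = pKa + log(r) ⇒ log(r) = 7.89 − 8.638 = -0.748
r = [OBr-]/[HOBr] = 10^(-0.748) = 0.179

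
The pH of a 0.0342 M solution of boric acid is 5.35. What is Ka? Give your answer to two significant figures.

Ka = 5.8 × 10^-10

[H+] = 10^(-5.35) = 4.47 × 10^-6 M
At equilibrium [HA] = 0.0342 − 4.47 × 10^-6 = 3.42 × 10^-2 M
Ka = [H+][A-]/[HA] = (4.47 × 10^-6)² / 3.42 × 10^-2 = 5.8 × 10^-10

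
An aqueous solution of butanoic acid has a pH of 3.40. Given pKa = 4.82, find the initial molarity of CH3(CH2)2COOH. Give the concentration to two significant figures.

[H+] = 10^(-3.40) = 3.98 × 10^-4 M = x
Ka = 10^(−4.82) = 1.51 × 10^-5
Ka = x²/(C₀ − x) ⇒ C₀ = x + x²/Ka
C₀ = 3.98 × 10^-4 + (3.98 × 10^-4)²/(1.51 × 10^-5) = 1.09 × 10^-2 M

C₀ = 1.1 × 10^-2 M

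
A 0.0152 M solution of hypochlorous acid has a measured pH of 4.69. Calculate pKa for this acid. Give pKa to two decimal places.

[H+] = 10^(-4.69) = 2.04 × 10^-5 M
At equilibrium [HA] = 0.0152 − 2.04 × 10^-5 = 1.52 × 10^-2 M
Ka = [H+][A-]/[HA] = (2.04 × 10^-5)² / 1.52 × 10^-2 = 2.74 × 10^-8
pKa = -log(2.74 × 10^-8) = 7.56

pKa = 7.56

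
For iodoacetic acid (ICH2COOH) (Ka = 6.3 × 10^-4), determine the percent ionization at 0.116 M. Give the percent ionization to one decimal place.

7.1%

ICH2COOH ⇌ ICH2COO- + H+; let x = [H+] at equilibrium.
Ka = x²/(C₀ − x); solving the quadratic gives x = 8.24 × 10^-3 M.
Fraction ionized = 8.24 × 10^-3 / 0.116 = 0.0710 → 7.1%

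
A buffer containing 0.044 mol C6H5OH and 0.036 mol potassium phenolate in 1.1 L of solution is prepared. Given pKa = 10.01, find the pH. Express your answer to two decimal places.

pH = 9.92

Henderson–Hasselbalch: pH = pKa + log([C6H5O-]/[C6H5OH]) = 10.01 + log(0.036/0.044)
pH = 10.01 + (-0.087) = 9.92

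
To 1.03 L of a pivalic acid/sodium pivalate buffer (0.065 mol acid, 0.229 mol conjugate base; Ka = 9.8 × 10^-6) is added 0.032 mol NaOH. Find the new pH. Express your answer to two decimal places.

pH = 5.91

OH- converts (CH3)3CCOOH to (CH3)3CCOO-: (CH3)3CCOOH → 0.033 mol, (CH3)3CCOO- → 0.261 mol.
pKa = −log(9.8 × 10^-6) = 5.009
pH = pKa + log([A⁻]/[HA]) = 5.009 + log(0.261/0.033) = 5.009 +0.898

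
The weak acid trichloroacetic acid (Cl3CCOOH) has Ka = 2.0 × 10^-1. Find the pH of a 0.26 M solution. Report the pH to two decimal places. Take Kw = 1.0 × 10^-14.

Cl3CCOOH ⇌ Cl3CCOO- + H+
Ka = [H+]²/(0.26 − [H+]) = 2.0 × 10^-1
The 5% rule fails; solving [H+]² + Ka·[H+] − Ka·C₀ = 0 exactly:
[H+] = [−0.2 + √(0.2² + 0.208)]/2 = 1.49 × 10^-1 M
pH = −log(1.49 × 10^-1) = 0.83

pH = 0.83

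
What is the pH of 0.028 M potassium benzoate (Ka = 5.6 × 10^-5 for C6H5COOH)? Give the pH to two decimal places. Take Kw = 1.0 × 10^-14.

pH = 8.35

C6H5COO- is the conjugate base of the weak acid C6H5COOH.
Kb = Kw/Ka = 1.0×10^-14 / 5.6 × 10^-5 = 1.79 × 10^-10
From the ICE table, Kb = x²/(0.028 − x) = 1.79 × 10^-10.
Assume x ≪ 0.028: x ≈ √(1.79 × 10^-10 × 0.028) = 2.24 × 10^-6 M
Check: 0.008% ionized — well under 5%, approximation valid.
pOH = −log(2.24 × 10^-6) = 5.65; pH = 14.00 − 5.65 = 8.35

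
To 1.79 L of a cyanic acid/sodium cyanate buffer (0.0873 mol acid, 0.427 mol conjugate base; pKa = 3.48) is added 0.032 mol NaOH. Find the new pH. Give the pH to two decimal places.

pH = 4.40

OH- converts HOCN to OCN-: HOCN → 0.0553 mol, OCN- → 0.459 mol.
Henderson–Hasselbalch with mole ratio 0.459/0.0553: pH = 3.48 + (+0.919)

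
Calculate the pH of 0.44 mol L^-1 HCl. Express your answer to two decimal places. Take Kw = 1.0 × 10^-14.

pH = 0.36

HCl is a strong acid and dissociates completely, so [H+] = 0.44 M.
pH = -log(0.44) = 0.36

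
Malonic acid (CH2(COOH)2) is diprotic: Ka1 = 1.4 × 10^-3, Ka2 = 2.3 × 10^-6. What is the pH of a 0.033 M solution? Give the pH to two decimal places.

pH = 2.21

Since Ka1 ≫ Ka2, the first ionization dominates [H+].
Ka1 = x²/(0.033 − x) = 1.4 × 10^-3
Solving the quadratic: x = (−Ka1 + √(Ka1² + 4·Ka1·C₀))/2 = 6.13 × 10^-3 M
pH = −log(6.13 × 10^-3) = 2.21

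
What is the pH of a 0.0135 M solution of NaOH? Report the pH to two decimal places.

NaOH is a strong base; [OH-] = 0.0135 M.
pOH = -log(0.0135) = 1.87
pH = 14.00 - 1.87 = 12.13

pH = 12.13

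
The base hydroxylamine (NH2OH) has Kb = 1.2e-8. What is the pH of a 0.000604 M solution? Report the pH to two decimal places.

pH = 8.43

NH2OH + H2O ⇌ NH3OH+ + OH-
Kb = x²/(0.000604 − x) = 1.2 × 10^-8
Neglecting x in the denominator: x = √(1.2 × 10^-8 × 0.000604) = 2.69 × 10^-6 M
(x/C₀ = 0.45% < 5%, so the approximation holds.)
pOH = −log(2.69 × 10^-6) = 5.57; pH = 14.00 − 5.57 = 8.43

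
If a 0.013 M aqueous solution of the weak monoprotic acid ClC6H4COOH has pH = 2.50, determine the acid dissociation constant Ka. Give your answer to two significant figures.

[H+] = 10^(-2.50) = 3.16 × 10^-3 M
At equilibrium [HA] = 0.013 − 3.16 × 10^-3 = 9.84 × 10^-3 M
Ka = [H+][A-]/[HA] = (3.16 × 10^-3)² / 9.84 × 10^-3 = 1.0 × 10^-3

Ka = 1.0 × 10^-3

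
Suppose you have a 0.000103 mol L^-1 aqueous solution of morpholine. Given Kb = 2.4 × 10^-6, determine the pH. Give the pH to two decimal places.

pH = 9.16

C4H8ONH + H2O ⇌ C4H8ONH2+ + OH-
From the ICE table, Kb = [OH-]²/(0.000103 − [OH-]) = 2.4 × 10^-6.
The 5% rule fails; solving [OH-]² + Kb·[OH-] − Kb·C₀ = 0 exactly:
[OH-] = (−Kb + √(Kb² + 4·Kb·C₀))/2 = 1.46 × 10^-5 M
pOH = −log(1.46 × 10^-5) = 4.84; pH = 14.00 − 4.84 = 9.16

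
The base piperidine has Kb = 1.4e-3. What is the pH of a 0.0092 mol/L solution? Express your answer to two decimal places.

C5H10NH + H2O ⇌ C5H10NH2+ + OH-
Let x = [OH-] at equilibrium. Kb = x²/(0.0092 − x).
Here C₀/Kb ≈ 6.57, so the small-x approximation fails. Use the quadratic:
x = [−0.0014 + √(0.0014² + 5.15e-05)]/2 = 2.96 × 10^-3 M
pOH = −log(2.96 × 10^-3) = 2.53; pH = 14.00 − 2.53 = 11.47

pH = 11.47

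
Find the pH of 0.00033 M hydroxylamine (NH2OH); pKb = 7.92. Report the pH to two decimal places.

pH = 8.30

NH2OH + H2O ⇌ NH3OH+ + OH-
Kb = 10^(−7.92) = 1.20 × 10^-8
From the ICE table, Kb = x²/(0.00033 − x) = 1.20 × 10^-8.
Since Kb ≪ C₀, x ≈ √(Kb·C₀) = 1.99 × 10^-6 M.
pOH = −log(1.99 × 10^-6) = 5.70; pH = 14.00 − 5.70 = 8.30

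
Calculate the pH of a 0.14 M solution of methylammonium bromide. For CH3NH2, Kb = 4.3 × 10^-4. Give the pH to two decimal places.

pH = 5.74

CH3NH3+ is the conjugate acid of the weak base CH3NH2.
Ka = Kw/Kb = 1.0×10^-14 / 4.3 × 10^-4 = 2.33 × 10^-11
From the ICE table, Ka = [H+]²/(0.14 − [H+]) = 2.33 × 10^-11.
Since Ka ≪ C₀, [H+] ≈ √(Ka·C₀) = 1.81 × 10^-6 M.
pH = −log(1.81 × 10^-6) = 5.74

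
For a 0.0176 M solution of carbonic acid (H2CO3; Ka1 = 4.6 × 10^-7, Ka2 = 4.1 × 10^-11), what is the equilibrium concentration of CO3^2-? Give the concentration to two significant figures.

4.1 × 10^-11 M

First ionization gives [H+] ≈ [HCO3-] = 9.00 × 10^-5 M.
Second step: Ka2 = [H+][CO3^2-]/[HCO3-] ≈ [CO3^2-] (since [H+] ≈ [HCO3-]).
So [CO3^2-] ≈ Ka2.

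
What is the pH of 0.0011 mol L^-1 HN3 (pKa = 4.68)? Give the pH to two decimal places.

HN3 ⇌ N3- + H+
Ka = 10^(−4.68) = 2.09 × 10^-5
Ka = [H+]²/(0.0011 − [H+]) = 2.09 × 10^-5
Here C₀/Ka ≈ 52.6, so the small-[H+] approximation fails. Use the quadratic:
[H+] = (−Ka + √(Ka² + 4·Ka·C₀))/2 = 1.42 × 10^-4 M
pH = −log(1.42 × 10^-4) = 3.85

pH = 3.85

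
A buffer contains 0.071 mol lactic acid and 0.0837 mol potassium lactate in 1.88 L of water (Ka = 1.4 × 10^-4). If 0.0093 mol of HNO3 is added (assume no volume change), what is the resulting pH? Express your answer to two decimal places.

pH = 3.82

Added H+ converts CH3CH(OH)COO- to CH3CH(OH)COOH: CH3CH(OH)COOH → 0.0803 mol, CH3CH(OH)COO- → 0.0744 mol.
pKa = −log(1.4 × 10^-4) = 3.854
pH = pKa + log([A⁻]/[HA]) = 3.854 + log(0.0744/0.0803) = 3.854 -0.033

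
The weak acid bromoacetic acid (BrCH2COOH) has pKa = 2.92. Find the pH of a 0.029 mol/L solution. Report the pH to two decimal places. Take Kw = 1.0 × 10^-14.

pH = 2.27

BrCH2COOH ⇌ BrCH2COO- + H+
Ka = 10^(−2.92) = 1.20 × 10^-3
Let x = [H+] at equilibrium. Ka = x²/(0.029 − x).
Here C₀/Ka ≈ 24.2, so the small-x approximation fails. Use the quadratic:
x = [−0.0012 + √(0.0012² + 0.000139)]/2 = 5.33 × 10^-3 M
pH = −log(5.33 × 10^-3) = 2.27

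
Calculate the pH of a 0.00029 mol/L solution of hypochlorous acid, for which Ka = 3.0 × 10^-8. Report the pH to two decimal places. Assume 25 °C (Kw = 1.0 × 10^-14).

HOCl ⇌ OCl- + H+
From the ICE table, Ka = [H+]²/(0.00029 − [H+]) = 3.0 × 10^-8.
Neglecting [H+] in the denominator: [H+] = √(3.0 × 10^-8 × 0.00029) = 2.95 × 10^-6 M
pH = −log[H+] = −log(2.95 × 10^-6) = 5.53

pH = 5.53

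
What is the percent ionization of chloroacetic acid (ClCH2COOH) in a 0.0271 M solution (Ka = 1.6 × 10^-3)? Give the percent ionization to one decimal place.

21.5%

ClCH2COOH ⇌ ClCH2COO- + H+; let x = [H+] at equilibrium.
Ka = x²/(C₀ − x); solving the quadratic gives x = 5.83 × 10^-3 M.
Fraction ionized = 5.83 × 10^-3 / 0.0271 = 0.2151 → 21.5%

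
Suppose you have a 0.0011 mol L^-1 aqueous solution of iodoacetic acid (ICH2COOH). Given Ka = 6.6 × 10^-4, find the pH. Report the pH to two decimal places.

pH = 3.23

ICH2COOH ⇌ ICH2COO- + H+
From the ICE table, Ka = [H+]²/(0.0011 − [H+]) = 6.6 × 10^-4.
The 5% rule fails; solving [H+]² + Ka·[H+] − Ka·C₀ = 0 exactly:
[H+] = (−Ka + √(Ka² + 4·Ka·C₀))/2 = 5.84 × 10^-4 M
pH = −log[H+] = −log(5.84 × 10^-4) = 3.23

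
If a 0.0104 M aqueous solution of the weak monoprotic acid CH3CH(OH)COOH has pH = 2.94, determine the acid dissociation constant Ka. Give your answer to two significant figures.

[H+] = 10^(-2.94) = 1.15 × 10^-3 M
At equilibrium [HA] = 0.0104 − 1.15 × 10^-3 = 9.25 × 10^-3 M
Ka = [H+][A-]/[HA] = (1.15 × 10^-3)² / 9.25 × 10^-3 = 1.4 × 10^-4

Ka = 1.4 × 10^-4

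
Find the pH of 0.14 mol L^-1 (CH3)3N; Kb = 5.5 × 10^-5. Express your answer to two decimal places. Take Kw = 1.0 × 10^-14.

pH = 11.44

(CH3)3N + H2O ⇌ (CH3)3NH+ + OH-
From the ICE table, Kb = [OH-]²/(0.14 − [OH-]) = 5.5 × 10^-5.
Since Kb ≪ C₀, [OH-] ≈ √(Kb·C₀) = 2.77 × 10^-3 M.
pOH = −log(2.77 × 10^-3) = 2.56; pH = 14.00 − 2.56 = 11.44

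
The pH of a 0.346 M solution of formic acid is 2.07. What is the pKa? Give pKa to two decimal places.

[H+] = 10^(-2.07) = 8.51 × 10^-3 M
At equilibrium [HA] = 0.346 − 8.51 × 10^-3 = 3.37 × 10^-1 M
Ka = [H+][A-]/[HA] = (8.51 × 10^-3)² / 3.37 × 10^-1 = 2.15 × 10^-4
pKa = -log(2.15 × 10^-4) = 3.67

pKa = 3.67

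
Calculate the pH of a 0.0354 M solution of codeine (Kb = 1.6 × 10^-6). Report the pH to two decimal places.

pH = 10.38

C18H21NO3 + H2O ⇌ C18H22NO3+ + OH-
Let x = [OH-] at equilibrium. Kb = x²/(0.0354 − x).
Assume x ≪ 0.0354: x ≈ √(1.6 × 10^-6 × 0.0354) = 2.38 × 10^-4 M
(x/C₀ = 0.67% < 5%, so the approximation holds.)
pOH = 3.62, so pH = 14.00 − pOH = 10.38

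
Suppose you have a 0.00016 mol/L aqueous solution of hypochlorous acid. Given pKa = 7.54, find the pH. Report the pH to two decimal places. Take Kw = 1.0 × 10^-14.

pH = 5.67

HOCl ⇌ OCl- + H+
Ka = 10^(−7.54) = 2.88 × 10^-8
Ka = [H+]²/(0.00016 − [H+]) = 2.88 × 10^-8
Assume [H+] ≪ 0.00016: [H+] ≈ √(2.88 × 10^-8 × 0.00016) = 2.15 × 10^-6 M
([H+]/C₀ = 1.3% < 5%, so the approximation holds.)
pH = −log[H+] = −log(2.15 × 10^-6) = 5.67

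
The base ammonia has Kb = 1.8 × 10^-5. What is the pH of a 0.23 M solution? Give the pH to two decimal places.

pH = 11.31

NH3 + H2O ⇌ NH4+ + OH-
Kb = [OH-]²/(0.23 − [OH-]) = 1.8 × 10^-5
Since Kb ≪ C₀, [OH-] ≈ √(Kb·C₀) = 2.03 × 10^-3 M.
Check: 0.88% ionized — well under 5%, approximation valid.
pOH = 2.69, so pH = 14.00 − pOH = 11.31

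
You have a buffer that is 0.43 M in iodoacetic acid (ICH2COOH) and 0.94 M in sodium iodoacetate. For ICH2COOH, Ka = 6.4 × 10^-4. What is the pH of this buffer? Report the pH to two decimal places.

pKa = −log(6.4 × 10^-4) = 3.194
Using pH = pKa + log([base]/[acid]) with [base]/[acid] = 0.94/0.43:
pH = 3.194 + (+0.340) = 3.53

pH = 3.53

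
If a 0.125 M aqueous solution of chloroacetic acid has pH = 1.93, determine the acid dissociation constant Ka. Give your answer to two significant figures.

Ka = 1.2 × 10^-3

[H+] = 10^(-1.93) = 1.17 × 10^-2 M
At equilibrium [HA] = 0.125 − 1.17 × 10^-2 = 1.13 × 10^-1 M
Ka = [H+][A-]/[HA] = (1.17 × 10^-2)² / 1.13 × 10^-1 = 1.2 × 10^-3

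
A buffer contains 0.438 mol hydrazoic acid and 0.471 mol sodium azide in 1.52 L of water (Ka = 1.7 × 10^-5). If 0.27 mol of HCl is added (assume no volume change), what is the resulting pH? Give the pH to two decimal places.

pH = 4.22

Added H+ converts N3- to HN3: HN3 → 0.708 mol, N3- → 0.201 mol.
pKa = −log(1.7 × 10^-5) = 4.770
pH = pKa + log(n_N3-/n_HN3) = 4.770 + log(0.201/0.708) = 4.770 + (-0.547)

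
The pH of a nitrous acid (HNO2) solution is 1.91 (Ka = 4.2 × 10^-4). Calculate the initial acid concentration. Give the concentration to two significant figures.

C₀ = 3.7 × 10^-1 M

[H+] = 10^(-1.91) = 1.23 × 10^-2 M = x
Ka = x²/(C₀ − x) ⇒ C₀ = x + x²/Ka
C₀ = 1.23 × 10^-2 + (1.23 × 10^-2)²/(4.2 × 10^-4) = 3.73 × 10^-1 M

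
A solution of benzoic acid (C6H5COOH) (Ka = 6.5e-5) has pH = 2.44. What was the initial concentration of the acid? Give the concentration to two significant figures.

[H+] = 10^(-2.44) = 3.63 × 10^-3 M = x
Ka = x²/(C₀ − x) ⇒ C₀ = x + x²/Ka
C₀ = 3.63 × 10^-3 + (3.63 × 10^-3)²/(6.5 × 10^-5) = 2.06 × 10^-1 M

C₀ = 2.1 × 10^-1 M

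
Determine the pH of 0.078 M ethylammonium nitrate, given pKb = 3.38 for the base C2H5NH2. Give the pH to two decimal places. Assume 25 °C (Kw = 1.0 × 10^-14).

C2H5NH3+ is the conjugate acid of the weak base C2H5NH2.
Kb = 10^(−3.38) = 4.17 × 10^-4
Ka = Kw/Kb = 1.0×10^-14 / 4.17 × 10^-4 = 2.40 × 10^-11
From the ICE table, Ka = [H+]²/(0.078 − [H+]) = 2.40 × 10^-11.
Neglecting [H+] in the denominator: [H+] = √(2.40 × 10^-11 × 0.078) = 1.37 × 10^-6 M
pH = −log(1.37 × 10^-6) = 5.86

pH = 5.86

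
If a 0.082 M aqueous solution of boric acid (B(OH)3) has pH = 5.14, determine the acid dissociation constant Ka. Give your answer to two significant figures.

Ka = 6.4 × 10^-10

[H+] = 10^(-5.14) = 7.24 × 10^-6 M
At equilibrium [HA] = 0.082 − 7.24 × 10^-6 = 8.20 × 10^-2 M
Ka = [H+][A-]/[HA] = (7.24 × 10^-6)² / 8.20 × 10^-2 = 6.4 × 10^-10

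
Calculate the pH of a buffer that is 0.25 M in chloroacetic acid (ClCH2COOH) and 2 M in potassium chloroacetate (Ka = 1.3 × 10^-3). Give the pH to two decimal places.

pH = 3.79

pKa = −log(1.3 × 10^-3) = 2.886
Using pH = pKa + log([base]/[acid]) with [base]/[acid] = 2/0.25:
pH = 2.886 + (+0.903) = 3.79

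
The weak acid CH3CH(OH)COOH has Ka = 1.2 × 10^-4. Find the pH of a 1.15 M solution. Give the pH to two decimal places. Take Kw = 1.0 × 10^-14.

CH3CH(OH)COOH ⇌ CH3CH(OH)COO- + H+
Let x = [H+] at equilibrium. Ka = x²/(1.15 − x).
Since Ka ≪ C₀, x ≈ √(Ka·C₀) = 1.17 × 10^-2 M.
pH = −log[H+] = −log(1.17 × 10^-2) = 1.93

pH = 1.93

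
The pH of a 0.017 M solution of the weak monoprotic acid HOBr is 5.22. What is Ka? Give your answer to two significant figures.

[H+] = 10^(-5.22) = 6.03 × 10^-6 M
At equilibrium [HA] = 0.017 − 6.03 × 10^-6 = 1.70 × 10^-2 M
Ka = [H+][A-]/[HA] = (6.03 × 10^-6)² / 1.70 × 10^-2 = 2.1 × 10^-9

Ka = 2.1 × 10^-9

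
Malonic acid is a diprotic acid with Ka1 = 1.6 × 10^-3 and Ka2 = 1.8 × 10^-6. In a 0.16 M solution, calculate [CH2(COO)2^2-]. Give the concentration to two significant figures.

1.8 × 10^-6 M

First ionization gives [H+] ≈ [CH2(COOH)COO-] = 1.52 × 10^-2 M.
Second step: Ka2 = [H+][CH2(COO)2^2-]/[CH2(COOH)COO-] ≈ [CH2(COO)2^2-] (since [H+] ≈ [CH2(COOH)COO-]).
So [CH2(COO)2^2-] ≈ Ka2.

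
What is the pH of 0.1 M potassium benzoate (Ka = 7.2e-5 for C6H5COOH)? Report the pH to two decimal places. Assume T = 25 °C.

C6H5COO- is the conjugate base of the weak acid C6H5COOH.
Kb = Kw/Ka = 1.0×10^-14 / 7.2 × 10^-5 = 1.39 × 10^-10
Kb = x²/(0.1 − x) = 1.39 × 10^-10
Neglecting x in the denominator: x = √(1.39 × 10^-10 × 0.1) = 3.73 × 10^-6 M
pOH = 5.43, so pH = 14.00 − pOH = 8.57

pH = 8.57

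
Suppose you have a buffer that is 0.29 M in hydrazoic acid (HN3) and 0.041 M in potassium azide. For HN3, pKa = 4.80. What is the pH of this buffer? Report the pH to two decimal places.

Using pH = pKa + log([base]/[acid]) with [base]/[acid] = 0.041/0.29:
pH = 4.80 + (-0.850) = 3.95

pH = 3.95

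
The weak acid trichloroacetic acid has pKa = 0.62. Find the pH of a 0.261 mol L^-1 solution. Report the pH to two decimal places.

Cl3CCOOH ⇌ Cl3CCOO- + H+
Ka = 10^(−0.62) = 2.40 × 10^-1
From the ICE table, Ka = [H+]²/(0.261 − [H+]) = 2.40 × 10^-1.
[H+] is not negligible relative to C₀; solve [H+]² + 0.24·[H+] − 0.0626 = 0.
[H+] = [−0.24 + √(0.24² + 0.251)]/2 = 1.58 × 10^-1 M
pH = −log[H+] = −log(1.58 × 10^-1) = 0.80

pH = 0.80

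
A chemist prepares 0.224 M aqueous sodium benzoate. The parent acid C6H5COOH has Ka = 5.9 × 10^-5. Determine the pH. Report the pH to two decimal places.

C6H5COO- is the conjugate base of the weak acid C6H5COOH.
Kb = Kw/Ka = 1.0×10^-14 / 5.9 × 10^-5 = 1.69 × 10^-10
From the ICE table, Kb = x²/(0.224 − x) = 1.69 × 10^-10.
Since Kb ≪ C₀, x ≈ √(Kb·C₀) = 6.15 × 10^-6 M.
pOH = −log(6.15 × 10^-6) = 5.21; pH = 14.00 − 5.21 = 8.79

pH = 8.79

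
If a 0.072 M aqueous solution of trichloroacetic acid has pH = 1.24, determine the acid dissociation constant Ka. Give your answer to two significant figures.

[H+] = 10^(-1.24) = 5.75 × 10^-2 M
At equilibrium [HA] = 0.072 − 5.75 × 10^-2 = 1.45 × 10^-2 M
Ka = [H+][A-]/[HA] = (5.75 × 10^-2)² / 1.45 × 10^-2 = 2.3 × 10^-1

Ka = 2.3 × 10^-1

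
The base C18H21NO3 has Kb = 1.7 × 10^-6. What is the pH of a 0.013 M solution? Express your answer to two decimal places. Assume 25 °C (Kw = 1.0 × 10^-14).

C18H21NO3 + H2O ⇌ C18H22NO3+ + OH-
From the ICE table, Kb = x²/(0.013 − x) = 1.7 × 10^-6.
Since Kb ≪ C₀, x ≈ √(Kb·C₀) = 1.49 × 10^-4 M.
(x/C₀ = 1.1% < 5%, so the approximation holds.)
pOH = −log(1.49 × 10^-4) = 3.83; pH = 14.00 − 3.83 = 10.17

pH = 10.17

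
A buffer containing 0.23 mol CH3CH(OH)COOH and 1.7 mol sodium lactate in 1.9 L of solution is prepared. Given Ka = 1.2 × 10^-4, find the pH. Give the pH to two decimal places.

pKa = −log(1.2 × 10^-4) = 3.921
Using pH = pKa + log([base]/[acid]) with [base]/[acid] = 1.7/0.23:
pH = 3.921 + (+0.869) = 4.79

pH = 4.79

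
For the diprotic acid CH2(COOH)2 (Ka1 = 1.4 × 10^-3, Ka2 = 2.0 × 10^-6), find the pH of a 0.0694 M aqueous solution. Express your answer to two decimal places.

Ka1 ≫ Ka2, so treat the first dissociation as the only significant source of H+.
Ka1 = x²/(0.0694 − x) = 1.4 × 10^-3
Solving the quadratic: x = (−Ka1 + √(Ka1² + 4·Ka1·C₀))/2 = 9.18 × 10^-3 M
pH = −log(9.18 × 10^-3) = 2.04

pH = 2.04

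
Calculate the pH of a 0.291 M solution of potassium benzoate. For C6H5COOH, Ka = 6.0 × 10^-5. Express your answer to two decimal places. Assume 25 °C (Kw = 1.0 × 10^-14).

pH = 8.84

C6H5COO- is the conjugate base of the weak acid C6H5COOH.
Kb = Kw/Ka = 1.0×10^-14 / 6.0 × 10^-5 = 1.67 × 10^-10
Kb = [OH-]²/(0.291 − [OH-]) = 1.67 × 10^-10
Neglecting [OH-] in the denominator: [OH-] = √(1.67 × 10^-10 × 0.291) = 6.97 × 10^-6 M
([OH-]/C₀ = 0.0024% < 5%, so the approximation holds.)
pOH = 5.16, so pH = 14.00 − pOH = 8.84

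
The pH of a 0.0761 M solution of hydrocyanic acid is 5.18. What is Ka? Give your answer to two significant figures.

Ka = 5.7 × 10^-10

[H+] = 10^(-5.18) = 6.61 × 10^-6 M
At equilibrium [HA] = 0.0761 − 6.61 × 10^-6 = 7.61 × 10^-2 M
Ka = [H+][A-]/[HA] = (6.61 × 10^-6)² / 7.61 × 10^-2 = 5.7 × 10^-10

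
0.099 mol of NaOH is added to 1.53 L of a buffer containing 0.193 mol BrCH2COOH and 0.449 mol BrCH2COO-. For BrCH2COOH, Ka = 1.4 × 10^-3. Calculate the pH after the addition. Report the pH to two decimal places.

OH- converts BrCH2COOH to BrCH2COO-: BrCH2COOH → 0.094 mol, BrCH2COO- → 0.548 mol.
pKa = −log(1.4 × 10^-3) = 2.854
pH = pKa + log([A⁻]/[HA]) = 2.854 + log(0.548/0.094) = 2.854 +0.766

pH = 3.62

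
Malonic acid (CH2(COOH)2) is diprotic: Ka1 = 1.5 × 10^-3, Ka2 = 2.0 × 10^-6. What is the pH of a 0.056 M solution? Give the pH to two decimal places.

pH = 2.07

Ka1 ≫ Ka2, so treat the first dissociation as the only significant source of H+.
Ka1 = x²/(0.056 − x) = 1.5 × 10^-3
Solving the quadratic: x = (−Ka1 + √(Ka1² + 4·Ka1·C₀))/2 = 8.45 × 10^-3 M
pH = −log(8.45 × 10^-3) = 2.07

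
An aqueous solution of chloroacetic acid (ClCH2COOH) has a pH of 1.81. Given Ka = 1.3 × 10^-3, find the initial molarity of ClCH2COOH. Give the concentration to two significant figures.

[H+] = 10^(-1.81) = 1.55 × 10^-2 M = x
Ka = x²/(C₀ − x) ⇒ C₀ = x + x²/Ka
C₀ = 1.55 × 10^-2 + (1.55 × 10^-2)²/(1.3 × 10^-3) = 2.00 × 10^-1 M

C₀ = 2.0 × 10^-1 M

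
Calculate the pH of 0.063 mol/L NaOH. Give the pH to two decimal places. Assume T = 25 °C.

pH = 12.80

NaOH is a strong base; [OH-] = 0.063 M.
pOH = -log(0.063) = 1.20
pH = 14.00 - 1.20 = 12.80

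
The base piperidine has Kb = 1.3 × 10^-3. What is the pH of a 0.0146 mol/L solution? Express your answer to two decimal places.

pH = 11.57

C5H10NH + H2O ⇌ C5H10NH2+ + OH-
From the ICE table, Kb = [OH-]²/(0.0146 − [OH-]) = 1.3 × 10^-3.
The 5% rule fails; solving [OH-]² + Kb·[OH-] − Kb·C₀ = 0 exactly:
[OH-] = [−0.0013 + √(0.0013² + 7.59e-05)]/2 = 3.75 × 10^-3 M
pOH = −log(3.75 × 10^-3) = 2.43; pH = 14.00 − 2.43 = 11.57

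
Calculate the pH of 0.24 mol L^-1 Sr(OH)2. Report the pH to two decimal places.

pH = 13.68

Sr(OH)2 is a strong base (each formula unit releases 2 OH-); [OH-] = 0.48 M.
pOH = -log(0.48) = 0.32
pH = 14.00 - 0.32 = 13.68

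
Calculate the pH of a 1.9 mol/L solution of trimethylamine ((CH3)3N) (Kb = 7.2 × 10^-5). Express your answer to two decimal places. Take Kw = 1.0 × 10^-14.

pH = 12.07

(CH3)3N + H2O ⇌ (CH3)3NH+ + OH-
Kb = [OH-]²/(1.9 − [OH-]) = 7.2 × 10^-5
Since Kb ≪ C₀, [OH-] ≈ √(Kb·C₀) = 1.17 × 10^-2 M.
pOH = 1.93, so pH = 14.00 − pOH = 12.07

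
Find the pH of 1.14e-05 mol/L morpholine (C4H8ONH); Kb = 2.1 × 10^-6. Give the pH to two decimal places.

C4H8ONH + H2O ⇌ C4H8ONH2+ + OH-
From the ICE table, Kb = x²/(1.14e-05 − x) = 2.1 × 10^-6.
The 5% rule fails; solving x² + Kb·x − Kb·C₀ = 0 exactly:
x = [−2.1e-06 + √(2.1e-06² + 9.58e-11)]/2 = 3.95 × 10^-6 M
pOH = −log(3.95 × 10^-6) = 5.40; pH = 14.00 − 5.40 = 8.60

pH = 8.60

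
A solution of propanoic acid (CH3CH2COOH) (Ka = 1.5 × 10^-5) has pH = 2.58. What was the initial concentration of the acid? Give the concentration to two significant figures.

C₀ = 4.6 × 10^-1 M

[H+] = 10^(-2.58) = 2.63 × 10^-3 M = x
Ka = x²/(C₀ − x) ⇒ C₀ = x + x²/Ka
C₀ = 2.63 × 10^-3 + (2.63 × 10^-3)²/(1.5 × 10^-5) = 4.64 × 10^-1 M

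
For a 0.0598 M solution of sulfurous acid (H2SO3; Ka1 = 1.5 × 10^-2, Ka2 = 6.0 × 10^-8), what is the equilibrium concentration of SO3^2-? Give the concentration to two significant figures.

6.0 × 10^-8 M

First ionization gives [H+] ≈ [HSO3-] = 2.34 × 10^-2 M.
Second step: Ka2 = [H+][SO3^2-]/[HSO3-] ≈ [SO3^2-] (since [H+] ≈ [HSO3-]).
So [SO3^2-] ≈ Ka2.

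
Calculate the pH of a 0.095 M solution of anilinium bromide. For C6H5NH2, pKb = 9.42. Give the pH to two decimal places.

pH = 2.80

C6H5NH3+ is the conjugate acid of the weak base C6H5NH2.
Kb = 10^(−9.42) = 3.80 × 10^-10
Ka = Kw/Kb = 1.0×10^-14 / 3.80 × 10^-10 = 2.63 × 10^-5
From the ICE table, Ka = [H+]²/(0.095 − [H+]) = 2.63 × 10^-5.
Assume [H+] ≪ 0.095: [H+] ≈ √(2.63 × 10^-5 × 0.095) = 1.58 × 10^-3 M
([H+]/C₀ = 1.7% < 5%, so the approximation holds.)
pH = −log(1.58 × 10^-3) = 2.80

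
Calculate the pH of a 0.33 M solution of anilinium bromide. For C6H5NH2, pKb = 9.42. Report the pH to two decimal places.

pH = 2.53

C6H5NH3+ is the conjugate acid of the weak base C6H5NH2.
Kb = 10^(−9.42) = 3.80 × 10^-10
Ka = Kw/Kb = 1.0×10^-14 / 3.80 × 10^-10 = 2.63 × 10^-5
From the ICE table, Ka = [H+]²/(0.33 − [H+]) = 2.63 × 10^-5.
Neglecting [H+] in the denominator: [H+] = √(2.63 × 10^-5 × 0.33) = 2.95 × 10^-3 M
Check: 0.89% ionized — well under 5%, approximation valid.
pH = −log(2.95 × 10^-3) = 2.53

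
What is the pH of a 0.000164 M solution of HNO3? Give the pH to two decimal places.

pH = 3.79

HNO3 is a strong acid and dissociates completely, so [H+] = 0.000164 M.
pH = -log(0.000164) = 3.79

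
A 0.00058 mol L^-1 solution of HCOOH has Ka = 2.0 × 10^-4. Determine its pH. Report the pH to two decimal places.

HCOOH ⇌ HCOO- + H+
From the ICE table, Ka = x²/(0.00058 − x) = 2.0 × 10^-4.
x is not negligible relative to C₀; solve x² + 0.0002·x − 1.16e-07 = 0.
x = [−0.0002 + √(0.0002² + 4.64e-07)]/2 = 2.55 × 10^-4 M
pH = −log[H+] = −log(2.55 × 10^-4) = 3.59

pH = 3.59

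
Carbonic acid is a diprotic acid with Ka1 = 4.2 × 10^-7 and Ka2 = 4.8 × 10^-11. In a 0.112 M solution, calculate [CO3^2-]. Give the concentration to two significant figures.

4.8 × 10^-11 M

First ionization gives [H+] ≈ [HCO3-] = 2.17 × 10^-4 M.
Second step: Ka2 = [H+][CO3^2-]/[HCO3-] ≈ [CO3^2-] (since [H+] ≈ [HCO3-]).
So [CO3^2-] ≈ Ka2.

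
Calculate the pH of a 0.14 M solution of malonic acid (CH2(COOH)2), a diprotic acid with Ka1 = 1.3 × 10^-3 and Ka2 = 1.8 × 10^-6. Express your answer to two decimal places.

pH = 1.89

Since Ka1 ≫ Ka2, the first ionization dominates [H+].
Ka1 = x²/(0.14 − x) = 1.3 × 10^-3
Solving the quadratic: x = (−Ka1 + √(Ka1² + 4·Ka1·C₀))/2 = 1.29 × 10^-2 M
pH = −log(1.29 × 10^-2) = 1.89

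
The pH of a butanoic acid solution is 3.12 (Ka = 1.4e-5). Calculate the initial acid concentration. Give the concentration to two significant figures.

[H+] = 10^(-3.12) = 7.59 × 10^-4 M = x
Ka = x²/(C₀ − x) ⇒ C₀ = x + x²/Ka
C₀ = 7.59 × 10^-4 + (7.59 × 10^-4)²/(1.4 × 10^-5) = 4.19 × 10^-2 M

C₀ = 4.2 × 10^-2 M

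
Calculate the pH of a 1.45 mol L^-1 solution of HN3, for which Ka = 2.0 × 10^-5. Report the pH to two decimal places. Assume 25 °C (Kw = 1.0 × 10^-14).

HN3 ⇌ N3- + H+
Let x = [H+] at equilibrium. Ka = x²/(1.45 − x).
Since Ka ≪ C₀, x ≈ √(Ka·C₀) = 5.39 × 10^-3 M.
Check: 0.37% ionized — well under 5%, approximation valid.
pH = −log[H+] = −log(5.39 × 10^-3) = 2.27

pH = 2.27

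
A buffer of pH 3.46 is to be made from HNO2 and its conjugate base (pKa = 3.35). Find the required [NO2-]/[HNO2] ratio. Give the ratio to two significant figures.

pH = pKa + log(r) ⇒ log(r) = 3.46 − 3.35 = +0.11
r = [NO2-]/[HNO2] = 10^(+0.11) = 1.29

ratio = 1.3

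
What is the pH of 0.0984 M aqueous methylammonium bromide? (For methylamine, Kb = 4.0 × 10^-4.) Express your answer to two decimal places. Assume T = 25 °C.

CH3NH3+ is the conjugate acid of the weak base CH3NH2.
Ka = Kw/Kb = 1.0×10^-14 / 4.0 × 10^-4 = 2.50 × 10^-11
Let x = [H+] at equilibrium. Ka = x²/(0.0984 − x).
Assume x ≪ 0.0984: x ≈ √(2.50 × 10^-11 × 0.0984) = 1.57 × 10^-6 M
(x/C₀ = 0.0016% < 5%, so the approximation holds.)
pH = −log(1.57 × 10^-6) = 5.80

pH = 5.80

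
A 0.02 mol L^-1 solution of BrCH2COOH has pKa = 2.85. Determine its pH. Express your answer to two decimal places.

pH = 2.33

BrCH2COOH ⇌ BrCH2COO- + H+
Ka = 10^(−2.85) = 1.41 × 10^-3
Let x = [H+] at equilibrium. Ka = x²/(0.02 − x).
Here C₀/Ka ≈ 14.2, so the small-x approximation fails. Use the quadratic:
x = (−Ka + √(Ka² + 4·Ka·C₀))/2 = 4.65 × 10^-3 M
pH = −log(4.65 × 10^-3) = 2.33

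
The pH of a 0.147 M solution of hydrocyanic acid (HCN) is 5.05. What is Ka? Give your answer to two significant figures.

Ka = 5.4 × 10^-10

[H+] = 10^(-5.05) = 8.91 × 10^-6 M
At equilibrium [HA] = 0.147 − 8.91 × 10^-6 = 1.47 × 10^-1 M
Ka = [H+][A-]/[HA] = (8.91 × 10^-6)² / 1.47 × 10^-1 = 5.4 × 10^-10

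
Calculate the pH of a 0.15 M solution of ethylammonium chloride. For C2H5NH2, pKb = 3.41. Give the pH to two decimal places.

pH = 5.71

C2H5NH3+ is the conjugate acid of the weak base C2H5NH2.
Kb = 10^(−3.41) = 3.89 × 10^-4
Ka = Kw/Kb = 1.0×10^-14 / 3.89 × 10^-4 = 2.57 × 10^-11
From the ICE table, Ka = [H+]²/(0.15 − [H+]) = 2.57 × 10^-11.
Since Ka ≪ C₀, [H+] ≈ √(Ka·C₀) = 1.96 × 10^-6 M.
Check: 0.0013% ionized — well under 5%, approximation valid.
pH = −log(1.96 × 10^-6) = 5.71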